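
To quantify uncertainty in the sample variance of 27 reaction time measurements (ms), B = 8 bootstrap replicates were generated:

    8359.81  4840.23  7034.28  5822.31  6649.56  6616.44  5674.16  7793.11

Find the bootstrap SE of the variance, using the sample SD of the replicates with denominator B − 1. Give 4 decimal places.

SE* = 1150.8089

Bootstrap SE is the standard deviation of the 8 replicate variances.
Mean of replicates: (8359.81 + 4840.23 + 7034.28 + 5822.31 + 6649.56 + 6616.44 + 5674.16 + 7793.11) / 8 = 52789.90000 / 8 = 6598.73750
Sum of squared deviations: (+1761.07250)² + (−1758.50750)² + (+435.54250)² + (−776.42750)² + (+50.82250)² + (+17.70250)² + (−924.57750)² + (+1194.37250)² = 9270527.43715
Variance = 9270527.43715 / 7 = 1324361.06245
SE* = √1324361.06245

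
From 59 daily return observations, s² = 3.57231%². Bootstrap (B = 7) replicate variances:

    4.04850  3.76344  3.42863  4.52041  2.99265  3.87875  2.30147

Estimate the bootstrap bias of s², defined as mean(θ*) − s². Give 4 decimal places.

mean(θ*) = (4.04850 + 3.76344 + 3.42863 + 4.52041 + 2.99265 + 3.87875 + 2.30147) / 7 = 3.56198
bias = 3.56198 − 3.57231

bias = −0.0103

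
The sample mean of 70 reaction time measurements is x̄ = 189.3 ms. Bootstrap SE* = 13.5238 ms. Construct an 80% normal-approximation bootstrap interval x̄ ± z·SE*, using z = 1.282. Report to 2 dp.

Margin = 1.282 × 13.5238 = 17.338
Interval: 189.3 ± 17.338

(171.96, 206.64)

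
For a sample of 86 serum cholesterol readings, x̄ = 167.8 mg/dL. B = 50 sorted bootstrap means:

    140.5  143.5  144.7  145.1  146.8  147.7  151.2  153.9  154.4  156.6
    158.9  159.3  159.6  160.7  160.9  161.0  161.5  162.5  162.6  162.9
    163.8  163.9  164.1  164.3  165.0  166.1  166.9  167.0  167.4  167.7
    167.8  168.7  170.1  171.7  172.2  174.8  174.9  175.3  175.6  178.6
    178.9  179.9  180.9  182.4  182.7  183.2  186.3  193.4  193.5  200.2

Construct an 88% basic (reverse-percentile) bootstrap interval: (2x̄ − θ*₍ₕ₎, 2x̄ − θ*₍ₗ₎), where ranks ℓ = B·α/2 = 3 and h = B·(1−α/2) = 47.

(149.3, 190.9)

Percentile endpoints at ranks 3 and 47: θ*₍3₎ = 144.7, θ*₍47₎ = 186.3.
Basic interval reflects these around x̄:
  lower = 2 × 167.8 − 186.3 = 149.3
  upper = 2 × 167.8 − 144.7 = 190.9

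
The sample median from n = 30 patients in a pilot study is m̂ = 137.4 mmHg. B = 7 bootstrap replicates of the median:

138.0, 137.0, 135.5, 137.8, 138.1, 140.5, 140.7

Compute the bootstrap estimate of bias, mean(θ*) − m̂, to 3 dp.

bias = +0.829

mean(θ*) = (138.0 + 137.0 + 135.5 + 137.8 + 138.1 + 140.5 + 140.7) / 7 = 138.2286
bias = 138.2286 − 137.4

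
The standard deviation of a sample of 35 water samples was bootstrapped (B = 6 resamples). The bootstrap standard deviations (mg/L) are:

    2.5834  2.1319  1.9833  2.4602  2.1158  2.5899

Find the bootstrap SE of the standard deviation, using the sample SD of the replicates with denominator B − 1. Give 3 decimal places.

SE* = 0.265

Bootstrap SE is the standard deviation of the 6 replicate standard deviations.
Mean of replicates: (2.5834 + 2.1319 + 1.9833 + 2.4602 + 2.1158 + 2.5899) / 6 = 13.86450 / 6 = 2.31075
Sum of squared deviations: (+0.27265)² + (−0.17885)² + (−0.32745)² + (+0.14945)² + (−0.19495)² + (+0.27915)² = 0.35181
Variance = 0.35181 / 5 = 0.07036
SE* = √0.07036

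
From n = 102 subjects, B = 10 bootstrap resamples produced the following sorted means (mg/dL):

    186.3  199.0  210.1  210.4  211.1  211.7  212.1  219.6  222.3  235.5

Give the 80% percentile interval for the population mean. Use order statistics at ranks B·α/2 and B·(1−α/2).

(186.3, 222.3)

α = 0.20; lower rank = 10 × 0.100 = 1; upper rank = 10 × 0.900 = 9.
The 1st smallest replicate is 186.3; the 9th is 222.3.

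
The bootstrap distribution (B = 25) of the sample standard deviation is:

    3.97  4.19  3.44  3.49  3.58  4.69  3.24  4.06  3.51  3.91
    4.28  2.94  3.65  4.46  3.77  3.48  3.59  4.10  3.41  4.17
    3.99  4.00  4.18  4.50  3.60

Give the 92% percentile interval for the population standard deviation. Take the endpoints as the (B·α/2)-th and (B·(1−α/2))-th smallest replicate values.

(2.94, 4.50)

Sorted replicates: 2.94, 3.24, 3.41, 3.44, 3.48, 3.49, 3.51, 3.58, 3.59, 3.60, 3.65, 3.77, 3.91, 3.97, 3.99, 4.00, 4.06, 4.10, 4.17, 4.18, 4.19, 4.28, 4.46, 4.50, 4.69
α = 0.08; lower rank = 25 × 0.040 = 1; upper rank = 25 × 0.960 = 24.
The 1st smallest replicate is 2.94; the 24th is 4.50.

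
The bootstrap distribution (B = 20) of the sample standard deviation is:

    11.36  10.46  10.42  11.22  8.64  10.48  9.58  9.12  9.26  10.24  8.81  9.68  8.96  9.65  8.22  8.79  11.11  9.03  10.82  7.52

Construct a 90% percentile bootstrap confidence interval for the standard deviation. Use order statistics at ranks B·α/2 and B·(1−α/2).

(7.52, 11.22)

Sorted replicates: 7.52, 8.22, 8.64, 8.79, 8.81, 8.96, 9.03, 9.12, 9.26, 9.58, 9.65, 9.68, 10.24, 10.42, 10.46, 10.48, 10.82, 11.11, 11.22, 11.36
α = 0.10; lower rank = 20 × 0.050 = 1; upper rank = 20 × 0.950 = 19.
The 1st smallest replicate is 7.52; the 19th is 11.22.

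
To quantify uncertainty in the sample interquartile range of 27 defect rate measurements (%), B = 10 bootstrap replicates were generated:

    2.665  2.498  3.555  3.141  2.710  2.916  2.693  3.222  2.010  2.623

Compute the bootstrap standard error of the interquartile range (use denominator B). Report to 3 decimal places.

SE* = 0.408

Bootstrap SE is the standard deviation of the 10 replicate interquartile ranges.
Mean of replicates: (2.665 + 2.498 + 3.555 + 3.141 + 2.710 + 2.916 + 2.693 + 3.222 + 2.010 + 2.623) / 10 = 28.0330 / 10 = 2.8033
Sum of squared deviations: (−0.1383)² + (−0.3053)² + (+0.7517)² + (+0.3377)² + (−0.0933)² + (+0.1127)² + (−0.1103)² + (+0.4187)² + (−0.7933)² + (−0.1803)² = 1.6621
Variance = 1.6621 / 10 = 0.1662
SE* = √0.1662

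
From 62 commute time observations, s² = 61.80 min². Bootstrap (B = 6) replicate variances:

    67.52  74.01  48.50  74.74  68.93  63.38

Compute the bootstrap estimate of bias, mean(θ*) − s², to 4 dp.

mean(θ*) = (67.52 + 74.01 + 48.50 + 74.74 + 68.93 + 63.38) / 6 = 66.18000
bias = 66.18000 − 61.80

bias = +4.3800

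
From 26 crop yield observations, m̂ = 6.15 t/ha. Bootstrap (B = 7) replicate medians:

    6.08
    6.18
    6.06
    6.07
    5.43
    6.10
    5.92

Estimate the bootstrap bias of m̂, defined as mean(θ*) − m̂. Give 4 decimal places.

bias = −0.1729

mean(θ*) = (6.08 + 6.18 + 6.06 + 6.07 + 5.43 + 6.10 + 5.92) / 7 = 5.97714
bias = 5.97714 − 6.15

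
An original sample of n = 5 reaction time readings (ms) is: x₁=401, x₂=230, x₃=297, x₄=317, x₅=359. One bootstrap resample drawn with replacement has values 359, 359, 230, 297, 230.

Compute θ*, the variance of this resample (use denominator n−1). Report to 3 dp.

Mean = 295.0000; sum of squared deviations = 16646.0000
s² = 16646.0000 / 4 = 4161.5000

θ* = 4161.500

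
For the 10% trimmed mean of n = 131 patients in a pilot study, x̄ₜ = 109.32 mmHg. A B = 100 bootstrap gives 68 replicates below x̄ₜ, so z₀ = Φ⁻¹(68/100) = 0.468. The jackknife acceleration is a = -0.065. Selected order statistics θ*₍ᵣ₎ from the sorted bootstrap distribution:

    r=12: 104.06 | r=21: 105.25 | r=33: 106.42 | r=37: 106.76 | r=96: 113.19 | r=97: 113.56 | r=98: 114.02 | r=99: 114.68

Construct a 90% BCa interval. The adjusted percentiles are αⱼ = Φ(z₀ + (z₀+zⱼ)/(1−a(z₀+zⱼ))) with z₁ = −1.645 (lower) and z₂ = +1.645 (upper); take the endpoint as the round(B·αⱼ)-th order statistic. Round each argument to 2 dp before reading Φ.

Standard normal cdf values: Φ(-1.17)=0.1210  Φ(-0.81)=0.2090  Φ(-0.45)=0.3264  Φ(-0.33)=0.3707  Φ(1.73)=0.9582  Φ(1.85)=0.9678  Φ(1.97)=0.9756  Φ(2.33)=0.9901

(105.25, 114.68)

Lower: z₀ + z₁ = 0.468 + (-1.645) = -1.177; 1 − a(z₀+z₁) = 1 − (-0.065)(-1.177) = 0.9235; argument = 0.468 + (-1.177)/0.9235 = -0.8065 → -0.81.
α₁ = Φ(-0.81) = 0.2090; rank = round(100 × 0.2090) = 21; θ*₍21₎ = 105.25.
Upper: z₀ + z₂ = 2.113; 1 − a(z₀+z₂) = 1.1373; argument = 2.3258 → 2.33; α₂ = 0.9901; rank = 99; θ*₍99₎ = 114.68.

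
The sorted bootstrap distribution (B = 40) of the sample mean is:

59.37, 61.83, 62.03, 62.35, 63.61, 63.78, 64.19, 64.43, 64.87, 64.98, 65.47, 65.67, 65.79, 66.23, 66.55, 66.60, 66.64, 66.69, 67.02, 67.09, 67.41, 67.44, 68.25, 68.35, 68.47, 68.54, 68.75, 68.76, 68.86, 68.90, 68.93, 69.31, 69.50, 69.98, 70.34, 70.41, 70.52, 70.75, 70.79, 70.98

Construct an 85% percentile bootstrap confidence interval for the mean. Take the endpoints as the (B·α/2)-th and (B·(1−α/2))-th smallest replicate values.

(62.03, 70.52)

α = 0.15; lower rank = 40 × 0.075 = 3; upper rank = 40 × 0.925 = 37.
The 3rd smallest replicate is 62.03; the 37th is 70.52.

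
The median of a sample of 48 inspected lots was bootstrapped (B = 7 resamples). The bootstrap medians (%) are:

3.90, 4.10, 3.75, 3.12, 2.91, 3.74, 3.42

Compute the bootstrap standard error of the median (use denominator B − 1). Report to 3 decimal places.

Bootstrap SE is the standard deviation of the 7 replicate medians.
Mean of replicates: (3.90 + 4.10 + 3.75 + 3.12 + 2.91 + 3.74 + 3.42) / 7 = 24.9400 / 7 = 3.5629
Sum of squared deviations: (+0.3371)² + (+0.5371)² + (+0.1871)² + (−0.4429)² + (−0.6529)² + (+0.1771)² + (−0.1429)² = 1.1113
Variance = 1.1113 / 6 = 0.1852
SE* = √0.1852

SE* = 0.430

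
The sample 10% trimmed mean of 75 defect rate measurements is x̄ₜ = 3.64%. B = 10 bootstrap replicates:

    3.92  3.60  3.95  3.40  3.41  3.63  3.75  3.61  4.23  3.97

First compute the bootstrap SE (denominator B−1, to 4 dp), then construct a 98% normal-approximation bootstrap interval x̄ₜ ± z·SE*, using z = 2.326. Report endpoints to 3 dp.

(3.019, 4.261)

Mean of replicates = 3.7470; sum of squared deviations = 0.6422; SE* = √(0.6422/9) = 0.2671
Margin = 2.326 × 0.2671 = 0.6213
Interval: 3.64 ± 0.6213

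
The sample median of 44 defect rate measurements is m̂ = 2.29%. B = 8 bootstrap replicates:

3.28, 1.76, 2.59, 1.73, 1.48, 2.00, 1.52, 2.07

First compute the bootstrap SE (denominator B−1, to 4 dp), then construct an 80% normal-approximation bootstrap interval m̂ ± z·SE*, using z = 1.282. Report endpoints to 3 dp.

(1.509, 3.071)

Mean of replicates = 2.0537; sum of squared deviations = 2.5996; SE* = √(2.5996/7) = 0.6094
Margin = 1.282 × 0.6094 = 0.7813
Interval: 2.29 ± 0.7813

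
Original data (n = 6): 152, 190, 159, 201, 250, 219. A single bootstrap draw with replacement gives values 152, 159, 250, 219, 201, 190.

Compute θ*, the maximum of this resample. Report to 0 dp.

Maximum = 250

θ* = 250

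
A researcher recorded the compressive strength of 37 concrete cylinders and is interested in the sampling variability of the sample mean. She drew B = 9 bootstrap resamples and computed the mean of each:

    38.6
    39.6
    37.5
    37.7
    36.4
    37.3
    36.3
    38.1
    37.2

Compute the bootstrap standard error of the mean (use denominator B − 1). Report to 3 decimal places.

SE* = 1.039

Bootstrap SE is the standard deviation of the 9 replicate means.
Mean of replicates: (38.6 + 39.6 + 37.5 + 37.7 + 36.4 + 37.3 + 36.3 + 38.1 + 37.2) / 9 = 338.7000 / 9 = 37.6333
Sum of squared deviations: (+0.9667)² + (+1.9667)² + (−0.1333)² + (+0.0667)² + (−1.2333)² + (−0.3333)² + (−1.3333)² + (+0.4667)² + (−0.4333)² = 8.6400
Variance = 8.6400 / 8 = 1.0800
SE* = √1.0800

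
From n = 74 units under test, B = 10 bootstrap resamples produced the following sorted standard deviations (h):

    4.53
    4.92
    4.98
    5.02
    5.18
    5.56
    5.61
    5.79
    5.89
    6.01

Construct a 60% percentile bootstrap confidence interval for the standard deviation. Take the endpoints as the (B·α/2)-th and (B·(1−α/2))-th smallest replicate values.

(4.92, 5.79)

α = 0.40; lower rank = 10 × 0.200 = 2; upper rank = 10 × 0.800 = 8.
The 2nd smallest replicate is 4.92; the 8th is 5.79.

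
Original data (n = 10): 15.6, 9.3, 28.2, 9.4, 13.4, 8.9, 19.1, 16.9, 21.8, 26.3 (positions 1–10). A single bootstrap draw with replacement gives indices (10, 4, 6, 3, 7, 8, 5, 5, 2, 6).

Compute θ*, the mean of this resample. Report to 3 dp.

θ* = 15.380

Resample values: 26.3, 9.4, 8.9, 28.2, 19.1, 16.9, 13.4, 13.4, 9.3, 8.9.
Mean = (26.3 + 9.4 + 8.9 + 28.2 + 19.1 + 16.9 + 13.4 + 13.4 + 9.3 + 8.9) / 10 = 153.80 / 10 = 15.380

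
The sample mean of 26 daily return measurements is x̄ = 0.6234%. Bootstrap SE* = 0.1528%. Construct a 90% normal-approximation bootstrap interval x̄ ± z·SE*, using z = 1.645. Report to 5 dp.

(0.37204, 0.87476)

Margin = 1.645 × 0.1528 = 0.251356
Interval: 0.6234 ± 0.251356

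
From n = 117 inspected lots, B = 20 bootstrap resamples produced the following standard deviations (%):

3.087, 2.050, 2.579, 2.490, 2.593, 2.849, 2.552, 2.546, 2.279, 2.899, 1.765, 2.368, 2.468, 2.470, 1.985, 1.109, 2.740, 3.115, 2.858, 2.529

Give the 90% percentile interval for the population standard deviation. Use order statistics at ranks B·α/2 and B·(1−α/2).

Sorted replicates: 1.109, 1.765, 1.985, 2.050, 2.279, 2.368, 2.468, 2.470, 2.490, 2.529, 2.546, 2.552, 2.579, 2.593, 2.740, 2.849, 2.858, 2.899, 3.087, 3.115
α = 0.10; lower rank = 20 × 0.050 = 1; upper rank = 20 × 0.950 = 19.
The 1st smallest replicate is 1.109; the 19th is 3.087.

(1.109, 3.087)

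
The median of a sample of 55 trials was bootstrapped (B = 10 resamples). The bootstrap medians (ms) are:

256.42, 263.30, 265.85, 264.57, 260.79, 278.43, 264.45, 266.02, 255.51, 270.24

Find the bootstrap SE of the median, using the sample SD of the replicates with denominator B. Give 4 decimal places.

SE* = 6.2643

Bootstrap SE is the standard deviation of the 10 replicate medians.
Mean of replicates: (256.42 + 263.30 + 265.85 + 264.57 + 260.79 + 278.43 + 264.45 + 266.02 + 255.51 + 270.24) / 10 = 2645.58000 / 10 = 264.55800
Sum of squared deviations: (−8.13800)² + (−1.25800)² + (+1.29200)² + (+0.01200)² + (−3.76800)² + (+13.87200)² + (−0.10800)² + (+1.46200)² + (−9.04800)² + (+5.68200)² = 392.40976
Variance = 392.40976 / 10 = 39.24098
SE* = √39.24098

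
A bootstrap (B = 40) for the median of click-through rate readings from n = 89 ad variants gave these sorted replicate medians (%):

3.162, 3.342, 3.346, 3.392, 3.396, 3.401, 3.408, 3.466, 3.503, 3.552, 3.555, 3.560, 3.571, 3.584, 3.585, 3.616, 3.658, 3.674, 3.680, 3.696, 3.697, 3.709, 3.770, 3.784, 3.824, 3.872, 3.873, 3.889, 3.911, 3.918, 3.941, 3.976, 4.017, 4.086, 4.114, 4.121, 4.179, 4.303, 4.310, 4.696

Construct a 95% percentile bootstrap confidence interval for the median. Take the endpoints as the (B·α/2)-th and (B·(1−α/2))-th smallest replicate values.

(3.162, 4.310)

α = 0.05; lower rank = 40 × 0.025 = 1; upper rank = 40 × 0.975 = 39.
The 1st smallest replicate is 3.162; the 39th is 4.310.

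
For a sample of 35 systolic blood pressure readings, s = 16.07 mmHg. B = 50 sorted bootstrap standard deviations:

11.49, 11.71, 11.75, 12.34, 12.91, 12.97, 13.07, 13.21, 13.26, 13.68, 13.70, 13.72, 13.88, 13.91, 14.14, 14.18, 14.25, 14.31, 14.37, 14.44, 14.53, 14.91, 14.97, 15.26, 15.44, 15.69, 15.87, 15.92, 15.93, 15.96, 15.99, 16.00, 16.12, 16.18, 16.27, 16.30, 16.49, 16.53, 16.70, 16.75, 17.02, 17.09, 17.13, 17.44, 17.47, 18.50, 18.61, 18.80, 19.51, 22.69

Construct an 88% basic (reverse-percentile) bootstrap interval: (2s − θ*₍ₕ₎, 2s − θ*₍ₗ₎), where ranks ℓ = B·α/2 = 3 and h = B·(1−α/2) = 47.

Percentile endpoints at ranks 3 and 47: θ*₍3₎ = 11.75, θ*₍47₎ = 18.61.
Basic interval reflects these around s:
  lower = 2 × 16.07 − 18.61 = 13.53
  upper = 2 × 16.07 − 11.75 = 20.39

(13.53, 20.39)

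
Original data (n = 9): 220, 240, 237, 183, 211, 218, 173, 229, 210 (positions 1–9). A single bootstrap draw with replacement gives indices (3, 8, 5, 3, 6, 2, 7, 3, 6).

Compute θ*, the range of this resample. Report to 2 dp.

θ* = 67.00

Resample values: 237, 229, 211, 237, 218, 240, 173, 237, 218.
Range = 240 − 173 = 67.00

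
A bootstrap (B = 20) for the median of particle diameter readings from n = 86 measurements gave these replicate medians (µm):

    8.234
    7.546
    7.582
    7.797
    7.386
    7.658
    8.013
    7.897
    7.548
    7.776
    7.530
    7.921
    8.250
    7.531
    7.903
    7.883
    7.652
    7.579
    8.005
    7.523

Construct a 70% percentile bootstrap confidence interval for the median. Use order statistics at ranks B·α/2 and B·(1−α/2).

Sorted replicates: 7.386, 7.523, 7.530, 7.531, 7.546, 7.548, 7.579, 7.582, 7.652, 7.658, 7.776, 7.797, 7.883, 7.897, 7.903, 7.921, 8.005, 8.013, 8.234, 8.250
α = 0.30; lower rank = 20 × 0.150 = 3; upper rank = 20 × 0.850 = 17.
The 3rd smallest replicate is 7.530; the 17th is 8.005.

(7.530, 8.005)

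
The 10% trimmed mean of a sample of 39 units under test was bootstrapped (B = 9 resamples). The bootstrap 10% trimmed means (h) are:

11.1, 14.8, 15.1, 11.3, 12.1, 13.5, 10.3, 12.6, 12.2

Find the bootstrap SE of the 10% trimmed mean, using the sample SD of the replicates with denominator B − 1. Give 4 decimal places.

Bootstrap SE is the standard deviation of the 9 replicate 10% trimmed means.
Mean of replicates: (11.1 + 14.8 + 15.1 + 11.3 + 12.1 + 13.5 + 10.3 + 12.6 + 12.2) / 9 = 113.00000 / 9 = 12.55556
Sum of squared deviations: (−1.45556)² + (+2.24444)² + (+2.54444)² + (−1.25556)² + (−0.45556)² + (+0.94444)² + (−2.25556)² + (+0.04444)² + (−0.35556)² = 21.52222
Variance = 21.52222 / 8 = 2.69028
SE* = √2.69028

SE* = 1.6402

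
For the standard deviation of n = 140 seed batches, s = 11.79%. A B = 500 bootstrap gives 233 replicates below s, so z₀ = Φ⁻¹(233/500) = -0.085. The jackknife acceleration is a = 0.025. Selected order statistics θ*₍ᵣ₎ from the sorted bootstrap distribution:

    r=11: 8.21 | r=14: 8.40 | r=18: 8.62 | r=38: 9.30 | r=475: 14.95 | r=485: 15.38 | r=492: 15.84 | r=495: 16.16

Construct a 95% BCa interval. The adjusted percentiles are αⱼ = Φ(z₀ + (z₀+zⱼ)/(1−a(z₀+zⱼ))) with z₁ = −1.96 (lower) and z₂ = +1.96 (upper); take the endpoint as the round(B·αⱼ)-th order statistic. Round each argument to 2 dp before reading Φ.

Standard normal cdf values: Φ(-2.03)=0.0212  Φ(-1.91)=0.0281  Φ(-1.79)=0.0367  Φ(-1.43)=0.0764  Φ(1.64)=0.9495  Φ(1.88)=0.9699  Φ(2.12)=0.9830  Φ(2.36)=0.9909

(8.21, 15.38)

Lower: z₀ + z₁ = -0.085 + (-1.960) = -2.045; 1 − a(z₀+z₁) = 1 − (0.025)(-2.045) = 1.0511; argument = -0.085 + (-2.045)/1.0511 = -2.0305 → -2.03.
α₁ = Φ(-2.03) = 0.0212; rank = round(500 × 0.0212) = 11; θ*₍11₎ = 8.21.
Upper: z₀ + z₂ = 1.875; 1 − a(z₀+z₂) = 0.9531; argument = 1.8822 → 1.88; α₂ = 0.9699; rank = 485; θ*₍485₎ = 15.38.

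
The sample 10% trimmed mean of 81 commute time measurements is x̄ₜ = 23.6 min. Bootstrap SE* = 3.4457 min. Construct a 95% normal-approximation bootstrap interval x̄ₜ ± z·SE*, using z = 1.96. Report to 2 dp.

Margin = 1.96 × 3.4457 = 6.754
Interval: 23.6 ± 6.754

(16.85, 30.35)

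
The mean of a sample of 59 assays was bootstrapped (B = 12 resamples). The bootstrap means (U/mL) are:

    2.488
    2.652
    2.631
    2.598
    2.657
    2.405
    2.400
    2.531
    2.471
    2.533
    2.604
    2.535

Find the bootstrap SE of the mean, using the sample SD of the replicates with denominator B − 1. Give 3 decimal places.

Bootstrap SE is the standard deviation of the 12 replicate means.
Mean of replicates: (2.488 + 2.652 + 2.631 + 2.598 + 2.657 + 2.405 + 2.400 + 2.531 + 2.471 + 2.533 + 2.604 + 2.535) / 12 = 30.5050 / 12 = 2.5421
Sum of squared deviations: (−0.0541)² + (+0.1099)² + (+0.0889)² + (+0.0559)² + (+0.1149)² + (−0.1371)² + (−0.1421)² + (−0.0111)² + (−0.0711)² + (−0.0091)² + (+0.0619)² + (−0.0071)² = 0.0874
Variance = 0.0874 / 11 = 0.0079
SE* = √0.0079

SE* = 0.089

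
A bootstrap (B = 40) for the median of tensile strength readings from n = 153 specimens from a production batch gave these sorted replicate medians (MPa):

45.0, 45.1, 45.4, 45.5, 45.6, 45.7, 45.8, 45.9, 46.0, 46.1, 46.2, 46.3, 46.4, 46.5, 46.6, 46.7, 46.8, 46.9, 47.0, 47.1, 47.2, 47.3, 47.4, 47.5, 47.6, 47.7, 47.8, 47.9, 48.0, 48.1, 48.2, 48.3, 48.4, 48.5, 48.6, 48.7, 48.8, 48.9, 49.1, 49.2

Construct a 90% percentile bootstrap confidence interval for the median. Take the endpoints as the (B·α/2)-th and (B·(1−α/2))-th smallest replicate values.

α = 0.10; lower rank = 40 × 0.050 = 2; upper rank = 40 × 0.950 = 38.
The 2nd smallest replicate is 45.1; the 38th is 48.9.

(45.1, 48.9)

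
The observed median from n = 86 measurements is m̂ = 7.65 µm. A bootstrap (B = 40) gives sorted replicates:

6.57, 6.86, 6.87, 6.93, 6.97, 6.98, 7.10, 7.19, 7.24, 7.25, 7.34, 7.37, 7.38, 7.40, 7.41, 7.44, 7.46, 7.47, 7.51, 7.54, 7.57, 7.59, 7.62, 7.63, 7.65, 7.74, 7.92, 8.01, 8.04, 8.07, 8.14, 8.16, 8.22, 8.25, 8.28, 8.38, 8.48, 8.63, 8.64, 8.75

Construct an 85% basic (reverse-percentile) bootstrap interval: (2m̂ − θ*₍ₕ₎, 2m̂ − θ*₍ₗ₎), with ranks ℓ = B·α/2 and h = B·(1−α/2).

(6.82, 8.43)

Percentile endpoints at ranks 3 and 37: θ*₍3₎ = 6.87, θ*₍37₎ = 8.48.
Basic interval reflects these around m̂:
  lower = 2 × 7.65 − 8.48 = 6.82
  upper = 2 × 7.65 − 6.87 = 8.43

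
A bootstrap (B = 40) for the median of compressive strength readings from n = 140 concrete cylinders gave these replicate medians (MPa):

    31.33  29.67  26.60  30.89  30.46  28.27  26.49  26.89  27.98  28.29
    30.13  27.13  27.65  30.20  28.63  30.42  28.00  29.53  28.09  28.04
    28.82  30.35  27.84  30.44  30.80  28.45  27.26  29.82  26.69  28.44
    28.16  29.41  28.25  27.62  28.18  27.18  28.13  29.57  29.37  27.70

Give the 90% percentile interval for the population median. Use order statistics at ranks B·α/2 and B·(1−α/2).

(26.60, 30.80)

Sorted replicates: 26.49, 26.60, 26.69, 26.89, 27.13, 27.18, 27.26, 27.62, 27.65, 27.70, 27.84, 27.98, 28.00, 28.04, 28.09, 28.13, 28.16, 28.18, 28.25, 28.27, 28.29, 28.44, 28.45, 28.63, 28.82, 29.37, 29.41, 29.53, 29.57, 29.67, 29.82, 30.13, 30.20, 30.35, 30.42, 30.44, 30.46, 30.80, 30.89, 31.33
α = 0.10; lower rank = 40 × 0.050 = 2; upper rank = 40 × 0.950 = 38.
The 2nd smallest replicate is 26.60; the 38th is 30.80.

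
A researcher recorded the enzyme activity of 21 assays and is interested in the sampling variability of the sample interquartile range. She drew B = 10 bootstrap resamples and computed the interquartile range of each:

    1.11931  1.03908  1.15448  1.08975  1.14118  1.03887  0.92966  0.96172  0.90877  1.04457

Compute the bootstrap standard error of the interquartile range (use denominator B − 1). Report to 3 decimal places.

SE* = 0.087

Bootstrap SE is the standard deviation of the 10 replicate interquartile ranges.
Mean of replicates: (1.11931 + 1.03908 + 1.15448 + 1.08975 + 1.14118 + 1.03887 + 0.92966 + 0.96172 + 0.90877 + 1.04457) / 10 = 10.427390 / 10 = 1.042739
Sum of squared deviations: (+0.076571)² + (−0.003659)² + (+0.111741)² + (+0.047011)² + (+0.098441)² + (−0.003869)² + (−0.113079)² + (−0.081019)² + (−0.133969)² + (+0.001831)² = 0.067580
Variance = 0.067580 / 9 = 0.007509
SE* = √0.007509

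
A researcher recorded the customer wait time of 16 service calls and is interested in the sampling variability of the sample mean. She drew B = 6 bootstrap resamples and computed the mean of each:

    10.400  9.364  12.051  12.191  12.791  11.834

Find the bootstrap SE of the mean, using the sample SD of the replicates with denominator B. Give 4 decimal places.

SE* = 1.1768

Bootstrap SE is the standard deviation of the 6 replicate means.
Mean of replicates: (10.400 + 9.364 + 12.051 + 12.191 + 12.791 + 11.834) / 6 = 68.63100 / 6 = 11.43850
Sum of squared deviations: (−1.03850)² + (−2.07450)² + (+0.61250)² + (+0.75250)² + (+1.35250)² + (+0.39550)² = 8.30912
Variance = 8.30912 / 6 = 1.38485
SE* = √1.38485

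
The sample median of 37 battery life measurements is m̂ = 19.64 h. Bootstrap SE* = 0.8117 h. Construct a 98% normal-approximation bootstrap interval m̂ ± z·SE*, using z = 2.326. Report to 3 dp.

Margin = 2.326 × 0.8117 = 1.8880
Interval: 19.64 ± 1.8880

(17.752, 21.528)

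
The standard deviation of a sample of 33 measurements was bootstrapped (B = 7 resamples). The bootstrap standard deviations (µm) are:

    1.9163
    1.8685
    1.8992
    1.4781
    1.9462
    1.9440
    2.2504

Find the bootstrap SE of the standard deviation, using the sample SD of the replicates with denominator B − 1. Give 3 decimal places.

Bootstrap SE is the standard deviation of the 7 replicate standard deviations.
Mean of replicates: (1.9163 + 1.8685 + 1.8992 + 1.4781 + 1.9462 + 1.9440 + 2.2504) / 7 = 13.30270 / 7 = 1.90039
Sum of squared deviations: (+0.01591)² + (−0.03189)² + (−0.00119)² + (−0.42229)² + (+0.04581)² + (+0.04361)² + (+0.35001)² = 0.30611
Variance = 0.30611 / 6 = 0.05102
SE* = √0.05102

SE* = 0.226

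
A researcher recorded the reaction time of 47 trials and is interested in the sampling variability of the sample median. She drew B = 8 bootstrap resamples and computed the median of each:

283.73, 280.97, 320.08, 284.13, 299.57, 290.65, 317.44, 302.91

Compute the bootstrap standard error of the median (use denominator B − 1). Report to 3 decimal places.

Bootstrap SE is the standard deviation of the 8 replicate medians.
Mean of replicates: (283.73 + 280.97 + 320.08 + 284.13 + 299.57 + 290.65 + 317.44 + 302.91) / 8 = 2379.4800 / 8 = 297.4350
Sum of squared deviations: (−13.7050)² + (−16.4650)² + (+22.6450)² + (−13.3050)² + (+2.1350)² + (−6.7850)² + (+20.0050)² + (+5.4750)² = 1629.5124
Variance = 1629.5124 / 7 = 232.7875
SE* = √232.7875

SE* = 15.257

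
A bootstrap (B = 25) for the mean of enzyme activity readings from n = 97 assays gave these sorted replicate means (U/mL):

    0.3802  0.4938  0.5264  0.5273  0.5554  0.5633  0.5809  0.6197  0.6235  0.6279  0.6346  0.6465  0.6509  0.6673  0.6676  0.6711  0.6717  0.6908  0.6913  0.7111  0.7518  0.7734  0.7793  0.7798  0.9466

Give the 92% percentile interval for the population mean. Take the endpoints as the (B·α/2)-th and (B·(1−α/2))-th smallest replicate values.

(0.3802, 0.7798)

α = 0.08; lower rank = 25 × 0.040 = 1; upper rank = 25 × 0.960 = 24.
The 1st smallest replicate is 0.3802; the 24th is 0.7798.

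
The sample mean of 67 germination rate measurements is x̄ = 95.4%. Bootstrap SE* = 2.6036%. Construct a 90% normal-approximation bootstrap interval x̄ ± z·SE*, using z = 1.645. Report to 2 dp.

Margin = 1.645 × 2.6036 = 4.283
Interval: 95.4 ± 4.283

(91.12, 99.68)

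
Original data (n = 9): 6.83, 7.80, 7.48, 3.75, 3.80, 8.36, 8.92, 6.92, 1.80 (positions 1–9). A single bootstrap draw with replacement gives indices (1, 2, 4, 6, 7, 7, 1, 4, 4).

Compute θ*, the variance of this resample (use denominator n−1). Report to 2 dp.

Resample values: 6.83, 7.80, 3.75, 8.36, 8.92, 8.92, 6.83, 3.75, 3.75.
Mean = 6.5456; sum of squared deviations = 39.7490
s² = 39.7490 / 8 = 4.9686

θ* = 4.97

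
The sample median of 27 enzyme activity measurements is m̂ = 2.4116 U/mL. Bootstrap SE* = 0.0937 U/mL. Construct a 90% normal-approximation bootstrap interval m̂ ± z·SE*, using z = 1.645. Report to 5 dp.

(2.25746, 2.56574)

Margin = 1.645 × 0.0937 = 0.154137
Interval: 2.4116 ± 0.154137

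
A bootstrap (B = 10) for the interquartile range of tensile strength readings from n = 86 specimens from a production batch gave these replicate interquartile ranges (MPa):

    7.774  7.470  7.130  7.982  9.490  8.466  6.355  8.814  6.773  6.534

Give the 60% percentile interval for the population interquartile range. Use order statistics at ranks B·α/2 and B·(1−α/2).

(6.534, 8.466)

Sorted replicates: 6.355, 6.534, 6.773, 7.130, 7.470, 7.774, 7.982, 8.466, 8.814, 9.490
α = 0.40; lower rank = 10 × 0.200 = 2; upper rank = 10 × 0.800 = 8.
The 2nd smallest replicate is 6.534; the 8th is 8.466.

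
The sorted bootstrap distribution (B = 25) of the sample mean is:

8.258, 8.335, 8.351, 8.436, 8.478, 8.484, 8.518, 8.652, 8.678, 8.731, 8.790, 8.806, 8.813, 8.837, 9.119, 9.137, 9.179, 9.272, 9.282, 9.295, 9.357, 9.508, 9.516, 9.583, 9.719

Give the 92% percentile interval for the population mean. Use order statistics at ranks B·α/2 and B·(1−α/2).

α = 0.08; lower rank = 25 × 0.040 = 1; upper rank = 25 × 0.960 = 24.
The 1st smallest replicate is 8.258; the 24th is 9.583.

(8.258, 9.583)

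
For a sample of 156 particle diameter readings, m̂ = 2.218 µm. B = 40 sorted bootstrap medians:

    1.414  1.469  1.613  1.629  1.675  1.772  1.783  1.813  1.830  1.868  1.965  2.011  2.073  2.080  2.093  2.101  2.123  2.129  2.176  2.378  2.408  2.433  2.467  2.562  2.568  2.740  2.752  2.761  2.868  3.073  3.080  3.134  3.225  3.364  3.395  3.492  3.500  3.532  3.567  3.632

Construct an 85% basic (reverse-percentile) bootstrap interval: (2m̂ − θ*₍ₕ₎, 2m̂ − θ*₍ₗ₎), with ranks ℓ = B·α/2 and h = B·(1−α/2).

Percentile endpoints at ranks 3 and 37: θ*₍3₎ = 1.613, θ*₍37₎ = 3.500.
Basic interval reflects these around m̂:
  lower = 2 × 2.218 − 3.500 = 0.936
  upper = 2 × 2.218 − 1.613 = 2.823

(0.936, 2.823)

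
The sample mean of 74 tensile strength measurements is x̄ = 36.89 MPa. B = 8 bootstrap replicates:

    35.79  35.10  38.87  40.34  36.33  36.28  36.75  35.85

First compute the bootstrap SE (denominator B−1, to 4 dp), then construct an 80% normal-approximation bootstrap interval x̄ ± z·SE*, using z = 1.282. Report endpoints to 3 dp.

(34.616, 39.164)

Mean of replicates = 36.9138; sum of squared deviations = 22.0194; SE* = √(22.0194/7) = 1.7736
Margin = 1.282 × 1.7736 = 2.2738
Interval: 36.89 ± 2.2738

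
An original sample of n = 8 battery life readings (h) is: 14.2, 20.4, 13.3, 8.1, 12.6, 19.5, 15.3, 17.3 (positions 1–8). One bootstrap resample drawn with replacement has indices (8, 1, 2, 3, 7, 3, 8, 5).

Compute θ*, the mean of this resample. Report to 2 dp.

θ* = 15.46

Resample values: 17.3, 14.2, 20.4, 13.3, 15.3, 13.3, 17.3, 12.6.
Mean = (17.3 + 14.2 + 20.4 + 13.3 + 15.3 + 13.3 + 17.3 + 12.6) / 8 = 123.70 / 8 = 15.46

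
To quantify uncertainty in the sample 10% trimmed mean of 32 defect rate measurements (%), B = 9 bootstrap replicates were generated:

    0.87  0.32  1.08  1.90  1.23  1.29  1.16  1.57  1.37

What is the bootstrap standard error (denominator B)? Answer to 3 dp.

Bootstrap SE is the standard deviation of the 9 replicate 10% trimmed means.
Mean of replicates: (0.87 + 0.32 + 1.08 + 1.90 + 1.23 + 1.29 + 1.16 + 1.57 + 1.37) / 9 = 10.7900 / 9 = 1.1989
Sum of squared deviations: (−0.3289)² + (−0.8789)² + (−0.1189)² + (+0.7011)² + (+0.0311)² + (+0.0911)² + (−0.0389)² + (+0.3711)² + (+0.1711)² = 1.5641
Variance = 1.5641 / 9 = 0.1738
SE* = √0.1738

SE* = 0.417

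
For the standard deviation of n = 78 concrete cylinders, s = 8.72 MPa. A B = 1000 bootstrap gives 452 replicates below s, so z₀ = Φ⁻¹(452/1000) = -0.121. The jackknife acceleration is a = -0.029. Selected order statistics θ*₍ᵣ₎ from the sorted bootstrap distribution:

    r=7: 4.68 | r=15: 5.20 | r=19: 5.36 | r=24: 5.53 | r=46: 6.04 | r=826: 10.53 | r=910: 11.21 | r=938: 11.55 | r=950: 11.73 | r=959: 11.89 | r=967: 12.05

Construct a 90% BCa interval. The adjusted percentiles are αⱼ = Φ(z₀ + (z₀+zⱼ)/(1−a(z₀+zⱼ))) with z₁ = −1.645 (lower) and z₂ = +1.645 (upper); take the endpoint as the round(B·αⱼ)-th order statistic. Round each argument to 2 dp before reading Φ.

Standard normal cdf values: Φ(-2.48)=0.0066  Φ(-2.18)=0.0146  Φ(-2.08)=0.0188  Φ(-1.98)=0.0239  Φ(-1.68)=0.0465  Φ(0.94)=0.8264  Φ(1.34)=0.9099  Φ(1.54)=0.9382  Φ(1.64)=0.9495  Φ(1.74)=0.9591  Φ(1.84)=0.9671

(5.53, 11.21)

Lower: z₀ + z₁ = -0.121 + (-1.645) = -1.766; 1 − a(z₀+z₁) = 1 − (-0.029)(-1.766) = 0.9488; argument = -0.121 + (-1.766)/0.9488 = -1.9823 → -1.98.
α₁ = Φ(-1.98) = 0.0239; rank = round(1000 × 0.0239) = 24; θ*₍24₎ = 5.53.
Upper: z₀ + z₂ = 1.524; 1 − a(z₀+z₂) = 1.0442; argument = 1.3385 → 1.34; α₂ = 0.9099; rank = 910; θ*₍910₎ = 11.21.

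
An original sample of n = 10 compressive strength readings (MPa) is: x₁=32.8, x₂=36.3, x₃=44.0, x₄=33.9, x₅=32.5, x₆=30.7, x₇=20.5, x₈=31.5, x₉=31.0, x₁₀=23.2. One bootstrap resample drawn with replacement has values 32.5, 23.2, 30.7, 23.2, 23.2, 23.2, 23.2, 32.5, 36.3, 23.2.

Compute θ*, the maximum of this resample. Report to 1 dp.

Maximum = 36.3

θ* = 36.3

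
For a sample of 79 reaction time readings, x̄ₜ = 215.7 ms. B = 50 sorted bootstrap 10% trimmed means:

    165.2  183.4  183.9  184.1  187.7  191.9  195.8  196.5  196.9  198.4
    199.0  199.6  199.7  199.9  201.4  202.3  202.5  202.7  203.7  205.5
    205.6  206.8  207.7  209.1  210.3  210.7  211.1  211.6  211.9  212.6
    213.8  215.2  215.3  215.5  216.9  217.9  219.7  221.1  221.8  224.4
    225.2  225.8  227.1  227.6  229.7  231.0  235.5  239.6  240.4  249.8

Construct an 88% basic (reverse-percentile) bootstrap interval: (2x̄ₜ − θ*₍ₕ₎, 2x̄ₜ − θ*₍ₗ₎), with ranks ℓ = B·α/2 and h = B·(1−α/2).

Percentile endpoints at ranks 3 and 47: θ*₍3₎ = 183.9, θ*₍47₎ = 235.5.
Basic interval reflects these around x̄ₜ:
  lower = 2 × 215.7 − 235.5 = 195.9
  upper = 2 × 215.7 − 183.9 = 247.5

(195.9, 247.5)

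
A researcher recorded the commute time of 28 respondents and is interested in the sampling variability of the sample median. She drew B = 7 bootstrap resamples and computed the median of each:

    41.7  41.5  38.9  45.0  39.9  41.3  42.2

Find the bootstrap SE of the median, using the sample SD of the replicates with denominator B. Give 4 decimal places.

Bootstrap SE is the standard deviation of the 7 replicate medians.
Mean of replicates: (41.7 + 41.5 + 38.9 + 45.0 + 39.9 + 41.3 + 42.2) / 7 = 290.50000 / 7 = 41.50000
Sum of squared deviations: (+0.20000)² + (+0.00000)² + (−2.60000)² + (+3.50000)² + (−1.60000)² + (−0.20000)² + (+0.70000)² = 22.14000
Variance = 22.14000 / 7 = 3.16286
SE* = √3.16286

SE* = 1.7784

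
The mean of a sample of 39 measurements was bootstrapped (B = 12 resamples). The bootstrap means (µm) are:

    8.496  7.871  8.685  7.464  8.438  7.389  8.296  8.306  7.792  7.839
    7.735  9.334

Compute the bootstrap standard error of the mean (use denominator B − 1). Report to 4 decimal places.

Bootstrap SE is the standard deviation of the 12 replicate means.
Mean of replicates: (8.496 + 7.871 + 8.685 + 7.464 + 8.438 + 7.389 + 8.296 + 8.306 + 7.792 + 7.839 + 7.735 + 9.334) / 12 = 97.64500 / 12 = 8.13708
Sum of squared deviations: (+0.35892)² + (−0.26608)² + (+0.54792)² + (−0.67308)² + (+0.30092)² + (−0.74808)² + (+0.15892)² + (+0.16892)² + (−0.34508)² + (−0.29808)² + (−0.40208)² + (+1.19692)² = 3.45906
Variance = 3.45906 / 11 = 0.31446
SE* = √0.31446

SE* = 0.5608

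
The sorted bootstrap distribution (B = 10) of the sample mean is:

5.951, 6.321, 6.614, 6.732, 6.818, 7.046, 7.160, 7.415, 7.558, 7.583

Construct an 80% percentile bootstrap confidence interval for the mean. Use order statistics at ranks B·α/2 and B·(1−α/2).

α = 0.20; lower rank = 10 × 0.100 = 1; upper rank = 10 × 0.900 = 9.
The 1st smallest replicate is 5.951; the 9th is 7.558.

(5.951, 7.558)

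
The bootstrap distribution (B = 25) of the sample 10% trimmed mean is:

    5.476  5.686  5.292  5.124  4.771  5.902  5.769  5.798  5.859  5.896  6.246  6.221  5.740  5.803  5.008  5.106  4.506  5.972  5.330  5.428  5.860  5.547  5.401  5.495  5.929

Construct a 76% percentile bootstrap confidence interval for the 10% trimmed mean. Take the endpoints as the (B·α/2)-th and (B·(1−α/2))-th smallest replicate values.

(5.008, 5.929)

Sorted replicates: 4.506, 4.771, 5.008, 5.106, 5.124, 5.292, 5.330, 5.401, 5.428, 5.476, 5.495, 5.547, 5.686, 5.740, 5.769, 5.798, 5.803, 5.859, 5.860, 5.896, 5.902, 5.929, 5.972, 6.221, 6.246
α = 0.24; lower rank = 25 × 0.120 = 3; upper rank = 25 × 0.880 = 22.
The 3rd smallest replicate is 5.008; the 22nd is 5.929.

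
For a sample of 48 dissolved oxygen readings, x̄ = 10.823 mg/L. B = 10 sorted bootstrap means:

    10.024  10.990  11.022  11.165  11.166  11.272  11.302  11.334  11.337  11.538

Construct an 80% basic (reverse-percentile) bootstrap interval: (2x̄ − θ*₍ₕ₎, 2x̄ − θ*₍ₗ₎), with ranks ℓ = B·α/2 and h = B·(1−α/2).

Percentile endpoints at ranks 1 and 9: θ*₍1₎ = 10.024, θ*₍9₎ = 11.337.
Basic interval reflects these around x̄:
  lower = 2 × 10.823 − 11.337 = 10.309
  upper = 2 × 10.823 − 10.024 = 11.622

(10.309, 11.622)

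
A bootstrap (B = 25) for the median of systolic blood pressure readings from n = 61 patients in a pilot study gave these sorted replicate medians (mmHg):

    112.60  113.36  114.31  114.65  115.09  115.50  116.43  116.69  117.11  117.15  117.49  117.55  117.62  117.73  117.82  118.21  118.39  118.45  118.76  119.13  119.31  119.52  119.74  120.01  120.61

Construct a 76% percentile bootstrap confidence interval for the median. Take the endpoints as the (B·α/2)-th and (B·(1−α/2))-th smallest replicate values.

(114.31, 119.52)

α = 0.24; lower rank = 25 × 0.120 = 3; upper rank = 25 × 0.880 = 22.
The 3rd smallest replicate is 114.31; the 22nd is 119.52.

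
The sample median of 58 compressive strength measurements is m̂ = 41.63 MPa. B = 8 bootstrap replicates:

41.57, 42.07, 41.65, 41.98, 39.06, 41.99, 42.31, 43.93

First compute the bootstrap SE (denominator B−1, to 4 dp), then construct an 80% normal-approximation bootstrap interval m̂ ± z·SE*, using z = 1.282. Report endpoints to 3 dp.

Mean of replicates = 41.8200; sum of squared deviations = 12.5182; SE* = √(12.5182/7) = 1.3373
Margin = 1.282 × 1.3373 = 1.7144
Interval: 41.63 ± 1.7144

(39.916, 43.344)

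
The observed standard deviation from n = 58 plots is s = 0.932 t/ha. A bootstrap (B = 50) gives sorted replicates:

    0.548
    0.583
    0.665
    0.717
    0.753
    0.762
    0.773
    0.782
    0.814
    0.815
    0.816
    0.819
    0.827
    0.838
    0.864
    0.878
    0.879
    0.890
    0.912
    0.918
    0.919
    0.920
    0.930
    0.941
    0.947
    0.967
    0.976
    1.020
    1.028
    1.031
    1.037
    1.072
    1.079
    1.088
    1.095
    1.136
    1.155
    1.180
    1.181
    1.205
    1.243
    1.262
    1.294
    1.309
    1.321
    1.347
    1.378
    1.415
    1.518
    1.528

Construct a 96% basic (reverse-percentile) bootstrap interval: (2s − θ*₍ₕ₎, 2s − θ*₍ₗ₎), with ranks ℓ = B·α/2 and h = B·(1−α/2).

Percentile endpoints at ranks 1 and 49: θ*₍1₎ = 0.548, θ*₍49₎ = 1.518.
Basic interval reflects these around s:
  lower = 2 × 0.932 − 1.518 = 0.346
  upper = 2 × 0.932 − 0.548 = 1.316

(0.346, 1.316)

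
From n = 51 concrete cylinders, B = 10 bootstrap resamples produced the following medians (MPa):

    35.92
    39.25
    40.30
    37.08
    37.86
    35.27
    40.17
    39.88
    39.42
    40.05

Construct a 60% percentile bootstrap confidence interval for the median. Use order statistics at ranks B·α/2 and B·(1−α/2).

Sorted replicates: 35.27, 35.92, 37.08, 37.86, 39.25, 39.42, 39.88, 40.05, 40.17, 40.30
α = 0.40; lower rank = 10 × 0.200 = 2; upper rank = 10 × 0.800 = 8.
The 2nd smallest replicate is 35.92; the 8th is 40.05.

(35.92, 40.05)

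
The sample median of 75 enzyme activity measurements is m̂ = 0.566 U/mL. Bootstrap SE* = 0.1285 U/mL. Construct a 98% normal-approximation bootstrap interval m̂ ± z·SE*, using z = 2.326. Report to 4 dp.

Margin = 2.326 × 0.1285 = 0.29889
Interval: 0.566 ± 0.29889

(0.2671, 0.8649)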